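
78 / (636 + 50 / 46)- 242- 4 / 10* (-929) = 9504114 / 73265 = 129.72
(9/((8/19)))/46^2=171/16928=0.01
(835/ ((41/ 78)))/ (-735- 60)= -4342/ 2173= -2.00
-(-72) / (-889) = -72 / 889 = -0.08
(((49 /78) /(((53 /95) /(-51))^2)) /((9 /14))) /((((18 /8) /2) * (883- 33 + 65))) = 1431393880 /180430497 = 7.93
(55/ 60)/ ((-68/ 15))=-55/ 272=-0.20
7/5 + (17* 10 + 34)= 1027/5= 205.40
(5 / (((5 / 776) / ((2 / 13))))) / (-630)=-0.19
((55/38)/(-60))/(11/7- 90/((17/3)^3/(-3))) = -0.01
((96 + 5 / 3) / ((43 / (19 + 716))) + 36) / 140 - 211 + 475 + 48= 1951573 / 6020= 324.18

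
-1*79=-79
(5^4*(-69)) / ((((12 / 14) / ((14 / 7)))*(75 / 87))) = -116725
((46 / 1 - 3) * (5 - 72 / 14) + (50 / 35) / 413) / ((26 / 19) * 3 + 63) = -337231 / 3686025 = -0.09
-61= -61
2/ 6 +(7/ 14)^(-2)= 13/ 3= 4.33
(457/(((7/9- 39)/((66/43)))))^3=-2500448696025489/404567235136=-6180.55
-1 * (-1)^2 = -1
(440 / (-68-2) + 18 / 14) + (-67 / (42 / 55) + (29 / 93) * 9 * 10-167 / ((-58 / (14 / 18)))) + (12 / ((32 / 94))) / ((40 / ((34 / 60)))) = -5612476637 / 90619200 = -61.93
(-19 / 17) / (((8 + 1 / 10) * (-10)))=19 / 1377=0.01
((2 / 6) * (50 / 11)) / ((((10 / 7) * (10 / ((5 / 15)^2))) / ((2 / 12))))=7 / 3564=0.00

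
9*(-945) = -8505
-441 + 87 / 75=-10996 / 25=-439.84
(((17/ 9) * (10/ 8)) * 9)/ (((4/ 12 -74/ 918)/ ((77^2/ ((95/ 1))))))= 46263987/ 8816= 5247.73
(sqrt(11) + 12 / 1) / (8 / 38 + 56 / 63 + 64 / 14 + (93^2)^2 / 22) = 26334 * sqrt(11) / 89541974933 + 316008 / 89541974933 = 0.00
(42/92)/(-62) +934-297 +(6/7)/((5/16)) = 63858397/99820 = 639.74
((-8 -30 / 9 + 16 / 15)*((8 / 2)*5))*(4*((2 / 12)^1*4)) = -4928 / 9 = -547.56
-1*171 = -171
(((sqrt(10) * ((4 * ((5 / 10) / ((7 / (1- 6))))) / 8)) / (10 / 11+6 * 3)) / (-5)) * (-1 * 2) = -11 * sqrt(10) / 2912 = -0.01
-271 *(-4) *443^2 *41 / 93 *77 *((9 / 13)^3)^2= 795102851.13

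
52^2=2704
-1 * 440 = -440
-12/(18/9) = -6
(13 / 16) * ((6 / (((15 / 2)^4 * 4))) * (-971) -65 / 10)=-3053843 / 540000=-5.66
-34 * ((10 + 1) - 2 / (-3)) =-1190 / 3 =-396.67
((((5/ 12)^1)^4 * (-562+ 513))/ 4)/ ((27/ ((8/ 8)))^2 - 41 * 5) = -30625/ 43462656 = -0.00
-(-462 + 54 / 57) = 8760 / 19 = 461.05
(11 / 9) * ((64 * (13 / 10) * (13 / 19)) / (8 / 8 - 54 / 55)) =654368 / 171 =3826.71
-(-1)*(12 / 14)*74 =444 / 7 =63.43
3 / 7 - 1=-4 / 7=-0.57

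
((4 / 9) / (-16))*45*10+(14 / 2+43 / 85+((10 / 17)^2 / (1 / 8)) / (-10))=-15233 / 2890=-5.27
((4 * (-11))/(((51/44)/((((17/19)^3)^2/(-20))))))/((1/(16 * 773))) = 8499423025984/705688215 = 12044.16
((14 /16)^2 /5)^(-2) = 42.65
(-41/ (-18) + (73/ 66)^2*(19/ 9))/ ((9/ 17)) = 3239333/ 352836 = 9.18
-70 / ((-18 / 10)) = 350 / 9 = 38.89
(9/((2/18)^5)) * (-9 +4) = -2657205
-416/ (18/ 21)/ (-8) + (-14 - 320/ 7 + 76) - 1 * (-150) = 4766/ 21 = 226.95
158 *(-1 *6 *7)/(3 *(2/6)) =-6636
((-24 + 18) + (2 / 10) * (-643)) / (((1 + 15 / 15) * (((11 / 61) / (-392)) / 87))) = 700035756 / 55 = 12727922.84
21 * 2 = 42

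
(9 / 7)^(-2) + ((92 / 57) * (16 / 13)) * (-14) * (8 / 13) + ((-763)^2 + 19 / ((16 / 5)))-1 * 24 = 2422526807941 / 4161456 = 582134.43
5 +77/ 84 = 71/ 12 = 5.92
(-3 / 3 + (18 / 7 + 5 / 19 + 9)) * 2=2882 / 133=21.67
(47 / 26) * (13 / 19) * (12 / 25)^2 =3384 / 11875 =0.28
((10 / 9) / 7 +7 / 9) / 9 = 59 / 567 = 0.10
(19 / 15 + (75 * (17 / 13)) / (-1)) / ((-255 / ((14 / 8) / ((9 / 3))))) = 66073 / 298350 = 0.22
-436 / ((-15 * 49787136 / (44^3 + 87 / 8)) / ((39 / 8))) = 965769103 / 3982970880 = 0.24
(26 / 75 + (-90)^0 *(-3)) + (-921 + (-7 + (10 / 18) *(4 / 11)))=-2302867 / 2475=-930.45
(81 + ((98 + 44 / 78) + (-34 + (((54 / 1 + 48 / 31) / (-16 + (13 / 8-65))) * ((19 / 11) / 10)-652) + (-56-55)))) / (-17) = 26075918008 / 717813525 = 36.33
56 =56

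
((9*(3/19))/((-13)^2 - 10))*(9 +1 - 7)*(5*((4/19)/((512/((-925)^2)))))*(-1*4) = -115509375/612256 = -188.66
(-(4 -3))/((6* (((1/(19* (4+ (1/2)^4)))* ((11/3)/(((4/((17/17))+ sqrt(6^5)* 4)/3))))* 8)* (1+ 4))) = -741* sqrt(6)/176 -247/2112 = -10.43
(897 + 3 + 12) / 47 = 912 / 47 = 19.40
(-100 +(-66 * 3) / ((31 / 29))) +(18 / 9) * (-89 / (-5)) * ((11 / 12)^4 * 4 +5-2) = -31289833 / 401760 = -77.88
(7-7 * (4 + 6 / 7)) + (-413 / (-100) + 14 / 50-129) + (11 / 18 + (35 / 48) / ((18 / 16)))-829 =-2644193 / 2700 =-979.33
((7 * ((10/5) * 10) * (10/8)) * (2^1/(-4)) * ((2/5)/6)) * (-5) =175/6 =29.17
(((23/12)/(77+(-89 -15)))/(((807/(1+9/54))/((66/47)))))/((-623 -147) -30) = 1771/9831196800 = 0.00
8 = 8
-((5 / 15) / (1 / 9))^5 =-243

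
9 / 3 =3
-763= -763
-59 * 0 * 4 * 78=0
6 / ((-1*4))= -3 / 2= -1.50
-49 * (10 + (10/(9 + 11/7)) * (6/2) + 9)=-39592/37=-1070.05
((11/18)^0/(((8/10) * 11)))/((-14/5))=-25/616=-0.04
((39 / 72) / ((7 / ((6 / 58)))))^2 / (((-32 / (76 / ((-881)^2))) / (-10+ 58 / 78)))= 89167 / 49128681444864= 0.00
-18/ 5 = -3.60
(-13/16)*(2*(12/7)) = -39/14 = -2.79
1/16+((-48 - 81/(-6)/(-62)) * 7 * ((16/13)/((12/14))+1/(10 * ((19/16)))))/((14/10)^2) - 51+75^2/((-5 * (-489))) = -43390882915/139786192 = -310.41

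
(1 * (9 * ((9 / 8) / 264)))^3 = 0.00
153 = 153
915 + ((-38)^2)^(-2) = 1907899441/ 2085136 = 915.00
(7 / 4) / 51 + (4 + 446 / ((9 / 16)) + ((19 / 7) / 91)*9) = 310780381 / 389844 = 797.19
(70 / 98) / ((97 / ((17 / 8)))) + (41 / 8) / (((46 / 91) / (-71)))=-179863869 / 249872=-719.82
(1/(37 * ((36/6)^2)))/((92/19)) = 19/122544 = 0.00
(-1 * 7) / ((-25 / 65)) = 91 / 5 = 18.20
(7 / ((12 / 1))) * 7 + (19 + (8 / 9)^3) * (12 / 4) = 61421 / 972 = 63.19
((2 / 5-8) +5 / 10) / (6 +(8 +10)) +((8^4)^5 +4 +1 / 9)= 830103483316929825467 / 720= 1152921504606846979.82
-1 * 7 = -7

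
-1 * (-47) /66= 47 /66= 0.71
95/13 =7.31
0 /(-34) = 0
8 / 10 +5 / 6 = 49 / 30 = 1.63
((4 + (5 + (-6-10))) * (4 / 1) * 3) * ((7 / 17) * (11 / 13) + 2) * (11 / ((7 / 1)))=-68508 / 221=-309.99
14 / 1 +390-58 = 346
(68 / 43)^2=2.50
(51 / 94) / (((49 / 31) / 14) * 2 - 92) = -1581 / 267430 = -0.01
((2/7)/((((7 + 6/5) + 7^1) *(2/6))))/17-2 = -9029/4522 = -2.00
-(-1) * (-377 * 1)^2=142129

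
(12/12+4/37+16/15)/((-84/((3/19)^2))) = -0.00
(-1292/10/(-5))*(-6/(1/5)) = -3876/5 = -775.20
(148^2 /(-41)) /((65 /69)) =-1511376 /2665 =-567.12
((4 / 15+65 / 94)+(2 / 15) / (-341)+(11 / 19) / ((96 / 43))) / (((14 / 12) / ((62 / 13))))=177896767 / 35755720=4.98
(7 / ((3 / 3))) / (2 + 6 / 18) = 3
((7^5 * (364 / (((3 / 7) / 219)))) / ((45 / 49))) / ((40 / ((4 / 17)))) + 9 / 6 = 153182303647 / 7650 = 20023830.54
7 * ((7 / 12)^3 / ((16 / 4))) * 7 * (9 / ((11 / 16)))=16807 / 528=31.83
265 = 265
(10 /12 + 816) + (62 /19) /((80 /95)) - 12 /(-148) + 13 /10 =3650077 /4440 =822.09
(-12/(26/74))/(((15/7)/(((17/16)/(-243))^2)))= -74851/245643840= -0.00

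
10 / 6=5 / 3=1.67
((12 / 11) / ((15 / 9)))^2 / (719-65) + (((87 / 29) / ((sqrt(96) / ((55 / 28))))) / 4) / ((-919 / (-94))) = 216 / 329725 + 2585 * sqrt(6) / 411712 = 0.02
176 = 176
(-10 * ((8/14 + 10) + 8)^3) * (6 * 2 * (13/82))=-121855.93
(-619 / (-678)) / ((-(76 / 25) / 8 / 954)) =-4921050 / 2147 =-2292.06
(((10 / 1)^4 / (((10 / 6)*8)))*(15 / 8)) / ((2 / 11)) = 61875 / 8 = 7734.38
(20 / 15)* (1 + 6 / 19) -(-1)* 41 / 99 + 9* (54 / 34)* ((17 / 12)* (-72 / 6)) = -453004 / 1881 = -240.83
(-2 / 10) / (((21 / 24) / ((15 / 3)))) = -8 / 7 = -1.14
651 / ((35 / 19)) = 1767 / 5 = 353.40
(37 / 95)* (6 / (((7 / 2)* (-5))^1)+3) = 3441 / 3325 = 1.03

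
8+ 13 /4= 45 /4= 11.25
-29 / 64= -0.45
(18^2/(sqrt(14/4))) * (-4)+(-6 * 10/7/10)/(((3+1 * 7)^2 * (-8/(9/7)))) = -692.74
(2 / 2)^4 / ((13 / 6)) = 6 / 13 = 0.46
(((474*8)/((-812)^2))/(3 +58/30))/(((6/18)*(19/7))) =10665/8277122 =0.00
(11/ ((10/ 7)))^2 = 5929/ 100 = 59.29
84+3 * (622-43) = 1821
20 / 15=4 / 3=1.33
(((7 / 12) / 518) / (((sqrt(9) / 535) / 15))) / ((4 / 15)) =13375 / 1184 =11.30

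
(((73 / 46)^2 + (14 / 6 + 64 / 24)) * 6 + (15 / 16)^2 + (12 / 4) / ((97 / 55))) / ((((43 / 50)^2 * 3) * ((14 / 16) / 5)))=652571684375 / 5313153272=122.82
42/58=21/29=0.72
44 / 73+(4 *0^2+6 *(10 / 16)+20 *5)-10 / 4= 29741 / 292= 101.85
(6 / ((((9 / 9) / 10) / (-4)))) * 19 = -4560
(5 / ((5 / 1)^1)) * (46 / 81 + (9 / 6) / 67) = 6407 / 10854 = 0.59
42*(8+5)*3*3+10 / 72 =176909 / 36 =4914.14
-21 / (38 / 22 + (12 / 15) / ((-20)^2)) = -115500 / 9511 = -12.14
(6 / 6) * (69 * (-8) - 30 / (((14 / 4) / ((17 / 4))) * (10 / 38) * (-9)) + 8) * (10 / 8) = -660.77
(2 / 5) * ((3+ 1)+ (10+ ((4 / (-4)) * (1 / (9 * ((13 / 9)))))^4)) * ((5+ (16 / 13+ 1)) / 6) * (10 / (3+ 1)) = 6264395 / 371293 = 16.87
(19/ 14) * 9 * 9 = 1539/ 14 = 109.93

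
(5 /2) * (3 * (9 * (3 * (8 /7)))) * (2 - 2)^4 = 0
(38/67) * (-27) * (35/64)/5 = -3591/2144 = -1.67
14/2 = 7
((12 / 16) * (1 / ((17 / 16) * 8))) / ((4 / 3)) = 9 / 136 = 0.07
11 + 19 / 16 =12.19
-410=-410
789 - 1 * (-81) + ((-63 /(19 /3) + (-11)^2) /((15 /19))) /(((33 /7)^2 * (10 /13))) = 14345857 /16335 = 878.23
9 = 9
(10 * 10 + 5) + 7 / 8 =847 / 8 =105.88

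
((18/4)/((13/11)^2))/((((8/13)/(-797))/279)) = -242153307/208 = -1164198.59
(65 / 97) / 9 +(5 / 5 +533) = 466247 / 873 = 534.07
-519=-519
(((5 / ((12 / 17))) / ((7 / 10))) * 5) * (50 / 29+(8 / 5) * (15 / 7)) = 1111375 / 4263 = 260.70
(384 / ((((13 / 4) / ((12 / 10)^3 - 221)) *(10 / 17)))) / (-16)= 22365744 / 8125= 2752.71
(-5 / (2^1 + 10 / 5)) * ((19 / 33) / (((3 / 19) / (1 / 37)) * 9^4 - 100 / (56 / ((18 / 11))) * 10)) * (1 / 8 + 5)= -518035 / 5379275232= -0.00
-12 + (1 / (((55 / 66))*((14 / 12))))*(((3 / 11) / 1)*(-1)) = -4728 / 385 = -12.28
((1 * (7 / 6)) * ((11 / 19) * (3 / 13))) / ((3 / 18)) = 231 / 247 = 0.94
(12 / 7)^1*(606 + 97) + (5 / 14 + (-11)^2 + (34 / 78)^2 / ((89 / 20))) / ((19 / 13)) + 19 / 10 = 8933525413 / 6924645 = 1290.11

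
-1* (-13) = 13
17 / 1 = 17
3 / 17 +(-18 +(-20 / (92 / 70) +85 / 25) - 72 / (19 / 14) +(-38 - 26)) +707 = 20812583 / 37145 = 560.31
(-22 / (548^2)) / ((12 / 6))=-11 / 300304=-0.00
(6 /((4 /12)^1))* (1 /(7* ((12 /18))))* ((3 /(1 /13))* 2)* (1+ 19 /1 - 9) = 23166 /7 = 3309.43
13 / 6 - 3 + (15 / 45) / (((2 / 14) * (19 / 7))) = 1 / 38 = 0.03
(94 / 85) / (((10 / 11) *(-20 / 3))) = -0.18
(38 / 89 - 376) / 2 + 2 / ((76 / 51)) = -630555 / 3382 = -186.44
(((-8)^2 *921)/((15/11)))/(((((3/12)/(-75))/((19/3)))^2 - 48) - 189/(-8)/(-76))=-312088832000/348804373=-894.74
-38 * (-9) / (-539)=-342 / 539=-0.63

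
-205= -205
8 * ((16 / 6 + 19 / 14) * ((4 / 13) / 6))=104 / 63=1.65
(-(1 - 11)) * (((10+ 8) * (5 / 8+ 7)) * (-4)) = -5490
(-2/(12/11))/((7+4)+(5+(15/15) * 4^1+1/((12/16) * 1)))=-0.09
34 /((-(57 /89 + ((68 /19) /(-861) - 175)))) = 24751167 /126932507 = 0.19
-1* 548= -548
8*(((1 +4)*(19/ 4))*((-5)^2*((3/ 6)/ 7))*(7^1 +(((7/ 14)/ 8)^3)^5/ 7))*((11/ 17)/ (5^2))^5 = 6914691964519405511357737/ 250663124279880101291622400000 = 0.00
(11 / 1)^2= 121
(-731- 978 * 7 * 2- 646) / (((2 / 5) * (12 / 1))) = -25115 / 8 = -3139.38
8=8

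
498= 498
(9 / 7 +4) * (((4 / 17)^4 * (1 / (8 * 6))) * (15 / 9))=2960 / 5261823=0.00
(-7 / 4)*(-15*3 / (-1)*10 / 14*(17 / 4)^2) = -65025 / 64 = -1016.02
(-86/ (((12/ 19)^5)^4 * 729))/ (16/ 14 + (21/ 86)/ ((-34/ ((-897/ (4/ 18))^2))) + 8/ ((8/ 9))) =8270959449837294727242226243631/ 836665893239263544127353398493184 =0.01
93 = 93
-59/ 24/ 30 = -0.08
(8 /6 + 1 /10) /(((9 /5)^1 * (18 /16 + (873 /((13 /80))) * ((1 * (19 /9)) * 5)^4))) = 60372 /5056454885293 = 0.00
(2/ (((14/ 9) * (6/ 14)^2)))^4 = 2401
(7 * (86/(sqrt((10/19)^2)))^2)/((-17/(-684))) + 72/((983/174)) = 7519865.29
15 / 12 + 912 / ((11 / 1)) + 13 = 4275 / 44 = 97.16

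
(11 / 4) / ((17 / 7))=77 / 68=1.13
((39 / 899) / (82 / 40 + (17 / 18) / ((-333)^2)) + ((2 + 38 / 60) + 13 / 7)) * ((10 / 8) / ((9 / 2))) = 34852172366527 / 27809816596884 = 1.25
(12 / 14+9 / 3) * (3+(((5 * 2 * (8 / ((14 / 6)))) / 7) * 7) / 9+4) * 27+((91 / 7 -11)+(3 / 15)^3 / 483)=476608882 / 422625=1127.73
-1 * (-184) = 184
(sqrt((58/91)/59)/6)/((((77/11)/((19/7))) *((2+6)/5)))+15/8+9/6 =95 *sqrt(311402)/12627888+27/8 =3.38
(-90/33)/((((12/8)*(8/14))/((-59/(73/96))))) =198240/803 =246.87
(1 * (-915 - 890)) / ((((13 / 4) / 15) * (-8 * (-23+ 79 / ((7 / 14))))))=1805 / 234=7.71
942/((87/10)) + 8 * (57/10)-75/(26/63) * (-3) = 2635487/3770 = 699.07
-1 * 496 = -496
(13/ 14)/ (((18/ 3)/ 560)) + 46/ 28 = 3709/ 42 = 88.31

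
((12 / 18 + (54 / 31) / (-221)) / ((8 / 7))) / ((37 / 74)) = 1.15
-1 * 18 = -18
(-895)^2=801025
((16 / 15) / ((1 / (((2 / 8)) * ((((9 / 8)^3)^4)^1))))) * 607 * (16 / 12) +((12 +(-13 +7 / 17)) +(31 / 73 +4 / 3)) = 71010355661924749 / 79950816215040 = 888.18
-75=-75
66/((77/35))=30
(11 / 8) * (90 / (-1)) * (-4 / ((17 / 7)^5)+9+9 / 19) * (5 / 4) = -39336556050 / 26977283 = -1458.14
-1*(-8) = 8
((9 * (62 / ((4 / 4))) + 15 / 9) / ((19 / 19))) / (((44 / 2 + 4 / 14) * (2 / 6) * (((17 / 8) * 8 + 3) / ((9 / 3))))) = 11753 / 1040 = 11.30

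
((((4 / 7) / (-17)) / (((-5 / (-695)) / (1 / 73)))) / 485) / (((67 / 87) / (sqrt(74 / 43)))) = -48372 * sqrt(3182) / 12138214795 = -0.00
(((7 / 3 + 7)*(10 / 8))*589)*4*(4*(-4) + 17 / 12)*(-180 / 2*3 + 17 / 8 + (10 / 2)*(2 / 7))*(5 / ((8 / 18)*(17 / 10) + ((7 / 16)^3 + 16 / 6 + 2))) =98430852800000 / 1014859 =96989683.10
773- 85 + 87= 775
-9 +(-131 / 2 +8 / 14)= -1035 / 14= -73.93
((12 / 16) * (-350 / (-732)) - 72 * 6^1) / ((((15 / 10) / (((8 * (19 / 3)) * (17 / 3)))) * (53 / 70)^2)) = -666763021400 / 4626423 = -144120.64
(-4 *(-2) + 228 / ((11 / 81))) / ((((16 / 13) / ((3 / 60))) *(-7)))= -9.79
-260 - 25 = -285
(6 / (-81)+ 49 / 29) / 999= 1265 / 782217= 0.00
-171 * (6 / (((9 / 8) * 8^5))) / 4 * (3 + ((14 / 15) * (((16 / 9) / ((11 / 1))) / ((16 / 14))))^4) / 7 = -277220026127689 / 92954954695680000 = -0.00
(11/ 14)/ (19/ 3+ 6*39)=33/ 10094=0.00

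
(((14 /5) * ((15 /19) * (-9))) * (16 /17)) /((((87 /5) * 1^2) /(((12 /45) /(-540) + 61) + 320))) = -172821376 /421515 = -410.00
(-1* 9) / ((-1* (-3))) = -3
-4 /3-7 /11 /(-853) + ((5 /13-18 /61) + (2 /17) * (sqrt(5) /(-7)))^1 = -27747644 /22322157-2 * sqrt(5) /119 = -1.28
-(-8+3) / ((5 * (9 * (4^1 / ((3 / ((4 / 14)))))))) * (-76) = -133 / 6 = -22.17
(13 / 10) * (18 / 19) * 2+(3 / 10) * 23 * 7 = 1929 / 38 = 50.76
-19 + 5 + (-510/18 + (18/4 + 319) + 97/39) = 7375/26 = 283.65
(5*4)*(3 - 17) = -280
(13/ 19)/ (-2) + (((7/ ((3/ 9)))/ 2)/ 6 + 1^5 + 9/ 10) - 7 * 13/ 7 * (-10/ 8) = 1858/ 95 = 19.56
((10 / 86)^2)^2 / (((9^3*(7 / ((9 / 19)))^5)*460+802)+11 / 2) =810 / 1047152280742656019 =0.00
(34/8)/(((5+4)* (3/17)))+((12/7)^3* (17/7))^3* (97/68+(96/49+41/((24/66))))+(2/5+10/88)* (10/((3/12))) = 171397104711434961587/805729010544612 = 212723.02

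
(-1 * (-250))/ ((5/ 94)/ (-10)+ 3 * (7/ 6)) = 47000/ 657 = 71.54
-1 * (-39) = 39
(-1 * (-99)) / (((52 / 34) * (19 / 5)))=8415 / 494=17.03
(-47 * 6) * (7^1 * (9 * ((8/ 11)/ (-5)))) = 142128/ 55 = 2584.15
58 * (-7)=-406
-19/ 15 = -1.27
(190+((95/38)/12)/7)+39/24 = 16099/84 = 191.65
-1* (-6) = 6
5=5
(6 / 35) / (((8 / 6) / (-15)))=-27 / 14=-1.93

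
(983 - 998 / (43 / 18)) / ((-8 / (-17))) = 413185 / 344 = 1201.12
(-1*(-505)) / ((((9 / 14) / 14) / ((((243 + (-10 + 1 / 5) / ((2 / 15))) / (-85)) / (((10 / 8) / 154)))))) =-688979984 / 255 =-2701882.29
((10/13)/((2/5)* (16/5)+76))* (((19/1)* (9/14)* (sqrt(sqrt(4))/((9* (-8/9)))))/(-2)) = 7125* sqrt(2)/937664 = 0.01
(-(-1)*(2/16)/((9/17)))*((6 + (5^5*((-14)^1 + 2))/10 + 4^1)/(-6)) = 15895/108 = 147.18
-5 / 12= -0.42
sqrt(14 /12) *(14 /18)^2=49 *sqrt(42) /486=0.65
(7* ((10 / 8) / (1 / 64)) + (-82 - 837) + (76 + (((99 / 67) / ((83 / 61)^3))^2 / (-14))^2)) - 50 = -140583980732963462168180920421223987 / 422174882008008552413100756334276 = -333.00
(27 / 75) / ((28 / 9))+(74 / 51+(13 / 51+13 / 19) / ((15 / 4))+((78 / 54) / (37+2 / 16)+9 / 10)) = 1665650269 / 604365300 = 2.76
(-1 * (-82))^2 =6724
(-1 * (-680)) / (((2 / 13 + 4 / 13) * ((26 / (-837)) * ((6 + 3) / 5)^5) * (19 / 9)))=-16468750 / 13851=-1188.99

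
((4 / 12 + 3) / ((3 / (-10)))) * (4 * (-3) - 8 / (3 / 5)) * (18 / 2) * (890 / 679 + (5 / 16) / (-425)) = 114923495 / 34629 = 3318.71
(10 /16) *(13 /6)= 65 /48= 1.35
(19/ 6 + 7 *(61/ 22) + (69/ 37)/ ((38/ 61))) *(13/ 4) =15422771/ 185592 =83.10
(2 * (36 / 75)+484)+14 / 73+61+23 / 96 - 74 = 82762967 / 175200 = 472.39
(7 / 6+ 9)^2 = 3721 / 36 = 103.36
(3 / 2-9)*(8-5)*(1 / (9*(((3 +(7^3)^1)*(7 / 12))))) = -15 / 1211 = -0.01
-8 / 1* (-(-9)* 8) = -576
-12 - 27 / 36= -51 / 4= -12.75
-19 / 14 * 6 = -57 / 7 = -8.14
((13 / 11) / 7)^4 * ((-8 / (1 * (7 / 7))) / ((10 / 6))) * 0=0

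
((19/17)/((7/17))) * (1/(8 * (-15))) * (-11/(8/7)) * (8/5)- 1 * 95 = -56791/600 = -94.65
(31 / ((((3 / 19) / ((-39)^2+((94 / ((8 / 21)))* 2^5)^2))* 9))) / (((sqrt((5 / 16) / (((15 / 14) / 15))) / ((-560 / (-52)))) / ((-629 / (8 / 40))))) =-102661663289320* sqrt(70) / 39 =-22023823059403.80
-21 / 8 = -2.62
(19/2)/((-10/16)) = -76/5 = -15.20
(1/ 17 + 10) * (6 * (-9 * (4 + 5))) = -83106/ 17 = -4888.59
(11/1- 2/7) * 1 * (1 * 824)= 61800/7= 8828.57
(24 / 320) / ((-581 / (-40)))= 3 / 581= 0.01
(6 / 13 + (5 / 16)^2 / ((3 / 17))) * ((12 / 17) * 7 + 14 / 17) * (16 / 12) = 496517 / 63648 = 7.80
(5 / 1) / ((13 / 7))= 35 / 13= 2.69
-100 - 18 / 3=-106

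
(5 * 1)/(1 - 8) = -5/7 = -0.71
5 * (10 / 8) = 25 / 4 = 6.25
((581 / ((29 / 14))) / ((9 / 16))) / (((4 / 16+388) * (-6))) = -260288 / 1215999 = -0.21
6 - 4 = 2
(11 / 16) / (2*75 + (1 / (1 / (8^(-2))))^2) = 2816 / 614401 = 0.00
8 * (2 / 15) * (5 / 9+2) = 368 / 135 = 2.73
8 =8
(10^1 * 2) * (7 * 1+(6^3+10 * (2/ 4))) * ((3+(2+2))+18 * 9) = 770640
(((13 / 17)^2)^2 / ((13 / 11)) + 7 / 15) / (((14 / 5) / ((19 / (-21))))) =-8997944 / 36832761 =-0.24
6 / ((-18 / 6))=-2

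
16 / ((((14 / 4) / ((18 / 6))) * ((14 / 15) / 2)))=1440 / 49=29.39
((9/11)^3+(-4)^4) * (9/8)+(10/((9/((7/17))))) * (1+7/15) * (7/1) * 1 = 293.31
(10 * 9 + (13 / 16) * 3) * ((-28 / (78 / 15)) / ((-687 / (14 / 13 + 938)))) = 26331130 / 38701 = 680.37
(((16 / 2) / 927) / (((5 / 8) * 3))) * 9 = 64 / 1545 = 0.04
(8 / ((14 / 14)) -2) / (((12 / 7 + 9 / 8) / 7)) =784 / 53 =14.79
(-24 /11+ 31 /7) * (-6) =-1038 /77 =-13.48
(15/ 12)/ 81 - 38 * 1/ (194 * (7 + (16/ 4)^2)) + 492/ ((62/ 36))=6401661433/ 22408164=285.68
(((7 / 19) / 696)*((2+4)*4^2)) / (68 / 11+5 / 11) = 308 / 40223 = 0.01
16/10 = 8/5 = 1.60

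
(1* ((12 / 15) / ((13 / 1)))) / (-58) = -2 / 1885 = -0.00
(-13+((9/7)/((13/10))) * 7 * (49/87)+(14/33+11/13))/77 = -97418/957957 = -0.10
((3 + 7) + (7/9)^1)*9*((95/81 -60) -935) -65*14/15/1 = -7813414/81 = -96461.90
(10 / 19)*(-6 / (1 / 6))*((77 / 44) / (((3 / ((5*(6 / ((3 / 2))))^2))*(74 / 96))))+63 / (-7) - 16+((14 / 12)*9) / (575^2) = -2677781453987 / 464858750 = -5760.42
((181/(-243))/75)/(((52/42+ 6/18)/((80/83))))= -20272/3327885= -0.01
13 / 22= 0.59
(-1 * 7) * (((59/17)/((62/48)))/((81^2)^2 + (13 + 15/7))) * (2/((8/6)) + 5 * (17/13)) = -0.00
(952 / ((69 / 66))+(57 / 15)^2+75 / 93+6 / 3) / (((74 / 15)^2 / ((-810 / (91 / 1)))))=-339.35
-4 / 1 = -4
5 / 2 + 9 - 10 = 3 / 2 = 1.50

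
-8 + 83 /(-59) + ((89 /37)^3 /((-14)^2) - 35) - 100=-84544864589 /585751292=-144.34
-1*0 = 0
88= 88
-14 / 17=-0.82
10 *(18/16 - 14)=-515/4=-128.75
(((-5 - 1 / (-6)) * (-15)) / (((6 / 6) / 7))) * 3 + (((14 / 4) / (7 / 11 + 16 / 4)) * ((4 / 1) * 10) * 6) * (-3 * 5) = -40635 / 34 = -1195.15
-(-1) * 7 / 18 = 7 / 18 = 0.39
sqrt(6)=2.45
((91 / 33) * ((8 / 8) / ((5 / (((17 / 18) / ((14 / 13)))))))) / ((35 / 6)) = 2873 / 34650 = 0.08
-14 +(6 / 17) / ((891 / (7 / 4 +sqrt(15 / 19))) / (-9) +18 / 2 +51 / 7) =-24693879 / 1762577 - 12936 * sqrt(285) / 33488963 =-14.02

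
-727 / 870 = -0.84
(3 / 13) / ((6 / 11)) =0.42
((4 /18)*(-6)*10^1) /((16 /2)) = -5 /3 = -1.67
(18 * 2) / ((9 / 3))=12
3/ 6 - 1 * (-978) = 1957/ 2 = 978.50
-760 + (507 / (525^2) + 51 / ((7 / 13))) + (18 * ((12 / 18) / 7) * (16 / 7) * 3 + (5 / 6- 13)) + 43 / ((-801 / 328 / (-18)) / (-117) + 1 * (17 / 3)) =-52583738087543 / 79901666250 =-658.11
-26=-26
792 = 792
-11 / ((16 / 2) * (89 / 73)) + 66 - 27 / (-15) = 237353 / 3560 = 66.67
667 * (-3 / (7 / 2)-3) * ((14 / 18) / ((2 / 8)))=-8004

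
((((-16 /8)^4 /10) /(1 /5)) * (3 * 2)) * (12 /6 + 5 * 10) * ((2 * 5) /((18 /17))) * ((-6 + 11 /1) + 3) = 565760 /3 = 188586.67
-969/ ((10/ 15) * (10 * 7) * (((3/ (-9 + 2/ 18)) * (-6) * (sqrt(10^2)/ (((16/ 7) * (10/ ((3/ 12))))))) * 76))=-544/ 441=-1.23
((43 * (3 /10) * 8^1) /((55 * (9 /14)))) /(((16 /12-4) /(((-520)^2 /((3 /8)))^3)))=-121875527861534720000 /297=-410355312665100067.34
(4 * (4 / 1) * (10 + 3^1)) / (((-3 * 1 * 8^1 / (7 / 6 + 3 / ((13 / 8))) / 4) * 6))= -470 / 27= -17.41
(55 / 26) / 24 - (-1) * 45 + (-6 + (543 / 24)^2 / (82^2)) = 657298015 / 16783104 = 39.16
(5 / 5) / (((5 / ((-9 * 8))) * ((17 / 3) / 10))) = -432 / 17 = -25.41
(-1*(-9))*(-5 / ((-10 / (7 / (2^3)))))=63 / 16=3.94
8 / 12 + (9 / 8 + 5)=163 / 24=6.79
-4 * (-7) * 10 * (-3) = -840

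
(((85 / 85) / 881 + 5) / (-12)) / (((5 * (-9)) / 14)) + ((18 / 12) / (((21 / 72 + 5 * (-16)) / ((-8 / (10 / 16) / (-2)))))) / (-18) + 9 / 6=744613447 / 455045310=1.64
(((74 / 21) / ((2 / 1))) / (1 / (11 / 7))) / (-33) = -37 / 441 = -0.08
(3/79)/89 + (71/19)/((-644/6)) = -0.03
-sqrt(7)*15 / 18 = -2.20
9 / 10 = 0.90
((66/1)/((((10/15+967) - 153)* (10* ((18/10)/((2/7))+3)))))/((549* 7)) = 11/48526842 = 0.00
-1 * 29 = -29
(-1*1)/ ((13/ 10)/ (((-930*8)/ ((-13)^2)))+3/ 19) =-1413600/ 181457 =-7.79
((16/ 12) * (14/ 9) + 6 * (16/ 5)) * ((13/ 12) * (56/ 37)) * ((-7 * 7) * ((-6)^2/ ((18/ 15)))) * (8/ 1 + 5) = -665924896/ 999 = -666591.49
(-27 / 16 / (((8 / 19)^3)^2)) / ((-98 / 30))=19053581805 / 205520896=92.71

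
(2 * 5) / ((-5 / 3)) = -6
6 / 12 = 1 / 2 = 0.50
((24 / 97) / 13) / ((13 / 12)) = 288 / 16393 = 0.02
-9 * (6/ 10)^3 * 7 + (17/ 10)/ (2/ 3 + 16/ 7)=-201999/ 15500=-13.03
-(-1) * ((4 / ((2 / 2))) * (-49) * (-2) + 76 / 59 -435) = -2461 / 59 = -41.71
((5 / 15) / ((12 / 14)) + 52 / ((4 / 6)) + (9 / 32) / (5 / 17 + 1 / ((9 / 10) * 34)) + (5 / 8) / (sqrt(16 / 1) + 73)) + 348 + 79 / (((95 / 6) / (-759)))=-70780586201 / 21067200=-3359.75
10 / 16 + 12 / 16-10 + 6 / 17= -1125 / 136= -8.27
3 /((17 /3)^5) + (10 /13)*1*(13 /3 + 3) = 312396971 /55374423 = 5.64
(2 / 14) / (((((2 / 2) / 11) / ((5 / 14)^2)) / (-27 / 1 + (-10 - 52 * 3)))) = -53075 / 1372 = -38.68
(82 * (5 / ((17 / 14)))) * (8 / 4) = 11480 / 17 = 675.29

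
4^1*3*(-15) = -180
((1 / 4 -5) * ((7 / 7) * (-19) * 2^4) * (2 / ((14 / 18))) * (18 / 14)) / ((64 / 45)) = 1315845 / 392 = 3356.75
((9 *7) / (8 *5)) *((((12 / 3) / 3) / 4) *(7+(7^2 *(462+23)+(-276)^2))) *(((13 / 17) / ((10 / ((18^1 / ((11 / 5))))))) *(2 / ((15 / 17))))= 20464353 / 275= 74415.83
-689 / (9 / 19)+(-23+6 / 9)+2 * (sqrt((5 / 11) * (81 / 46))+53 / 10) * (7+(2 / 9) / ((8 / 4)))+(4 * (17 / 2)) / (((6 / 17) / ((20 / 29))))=-1742272 / 1305+64 * sqrt(2530) / 253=-1322.35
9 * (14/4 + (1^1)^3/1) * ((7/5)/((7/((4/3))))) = 10.80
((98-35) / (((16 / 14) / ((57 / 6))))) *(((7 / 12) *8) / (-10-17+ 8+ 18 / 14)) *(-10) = 684285 / 496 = 1379.61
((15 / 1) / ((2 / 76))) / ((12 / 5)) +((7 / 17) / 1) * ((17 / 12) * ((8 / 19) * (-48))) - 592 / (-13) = 133997 / 494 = 271.25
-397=-397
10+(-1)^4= 11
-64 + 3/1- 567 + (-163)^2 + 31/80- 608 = 2026671/80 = 25333.39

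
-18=-18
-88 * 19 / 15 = -1672 / 15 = -111.47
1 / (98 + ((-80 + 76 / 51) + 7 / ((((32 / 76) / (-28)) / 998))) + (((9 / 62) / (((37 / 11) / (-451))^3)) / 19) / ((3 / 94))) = -1521565467 / 1584847452931496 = -0.00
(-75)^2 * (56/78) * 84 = 4410000/13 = 339230.77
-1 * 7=-7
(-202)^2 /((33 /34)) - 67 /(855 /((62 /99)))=3558512686 /84645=42040.44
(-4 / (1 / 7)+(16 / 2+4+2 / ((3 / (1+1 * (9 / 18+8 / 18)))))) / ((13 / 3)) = -3.39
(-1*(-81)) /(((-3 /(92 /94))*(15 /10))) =-828 /47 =-17.62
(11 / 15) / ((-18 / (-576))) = 352 / 15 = 23.47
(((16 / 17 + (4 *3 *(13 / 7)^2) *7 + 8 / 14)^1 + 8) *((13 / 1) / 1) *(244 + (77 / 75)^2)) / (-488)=-79760037227 / 40831875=-1953.38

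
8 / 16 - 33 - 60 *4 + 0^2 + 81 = -383 / 2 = -191.50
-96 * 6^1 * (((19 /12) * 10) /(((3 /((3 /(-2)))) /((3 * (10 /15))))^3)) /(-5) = -1824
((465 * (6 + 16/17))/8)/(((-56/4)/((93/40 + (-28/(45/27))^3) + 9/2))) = 3711412287/27200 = 136448.98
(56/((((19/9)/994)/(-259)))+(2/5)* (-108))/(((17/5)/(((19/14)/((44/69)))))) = -5595624207/1309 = -4274732.01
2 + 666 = 668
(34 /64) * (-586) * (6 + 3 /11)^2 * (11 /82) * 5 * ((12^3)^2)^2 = -73254306277815025.81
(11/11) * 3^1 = 3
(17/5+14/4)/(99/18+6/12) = 23/20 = 1.15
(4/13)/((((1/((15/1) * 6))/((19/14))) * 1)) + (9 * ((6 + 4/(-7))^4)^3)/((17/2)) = 2121382785549605774724/3058924471421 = 693506101.69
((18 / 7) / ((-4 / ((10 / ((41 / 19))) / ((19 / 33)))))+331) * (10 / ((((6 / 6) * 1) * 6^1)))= 467560 / 861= 543.04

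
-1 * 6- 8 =-14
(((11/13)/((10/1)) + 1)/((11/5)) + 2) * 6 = 2139/143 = 14.96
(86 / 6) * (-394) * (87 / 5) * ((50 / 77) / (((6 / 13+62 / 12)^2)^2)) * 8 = -1454893062704640 / 2859886555757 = -508.72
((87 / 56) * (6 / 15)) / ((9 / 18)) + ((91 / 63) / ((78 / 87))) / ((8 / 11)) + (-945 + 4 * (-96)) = -6680731 / 5040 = -1325.54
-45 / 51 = -15 / 17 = -0.88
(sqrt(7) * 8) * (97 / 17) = 776 * sqrt(7) / 17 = 120.77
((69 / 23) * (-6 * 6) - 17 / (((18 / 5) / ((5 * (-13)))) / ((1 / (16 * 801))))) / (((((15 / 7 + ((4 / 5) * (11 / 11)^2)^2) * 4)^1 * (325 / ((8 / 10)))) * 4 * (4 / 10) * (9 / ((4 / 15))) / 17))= -2964144701 / 394331146560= -0.01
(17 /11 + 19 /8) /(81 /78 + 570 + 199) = 4485 /880924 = 0.01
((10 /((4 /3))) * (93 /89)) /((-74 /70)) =-48825 /6586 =-7.41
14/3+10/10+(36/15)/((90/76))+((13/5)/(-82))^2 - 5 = 271751/100860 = 2.69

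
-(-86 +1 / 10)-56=299 / 10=29.90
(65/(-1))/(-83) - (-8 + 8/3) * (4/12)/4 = 917/747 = 1.23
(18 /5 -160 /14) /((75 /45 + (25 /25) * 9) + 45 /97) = -0.70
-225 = -225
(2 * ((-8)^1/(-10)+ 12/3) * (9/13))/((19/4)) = 1728/1235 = 1.40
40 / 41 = 0.98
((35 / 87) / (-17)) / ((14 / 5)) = -0.01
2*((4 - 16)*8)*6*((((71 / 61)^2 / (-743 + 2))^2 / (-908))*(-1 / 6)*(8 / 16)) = -203293448 / 575254942140489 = -0.00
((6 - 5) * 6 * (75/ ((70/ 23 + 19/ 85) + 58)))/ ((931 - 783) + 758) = 146625/ 18086327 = 0.01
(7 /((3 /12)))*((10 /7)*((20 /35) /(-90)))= -16 /63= -0.25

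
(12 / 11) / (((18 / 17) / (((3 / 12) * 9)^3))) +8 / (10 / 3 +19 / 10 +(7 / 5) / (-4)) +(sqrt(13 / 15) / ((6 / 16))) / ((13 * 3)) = 8 * sqrt(195) / 1755 +1379343 / 103136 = 13.44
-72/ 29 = -2.48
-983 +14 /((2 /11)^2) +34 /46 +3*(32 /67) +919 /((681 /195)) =-205811225 /699614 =-294.18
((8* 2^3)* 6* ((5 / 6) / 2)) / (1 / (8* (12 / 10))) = 1536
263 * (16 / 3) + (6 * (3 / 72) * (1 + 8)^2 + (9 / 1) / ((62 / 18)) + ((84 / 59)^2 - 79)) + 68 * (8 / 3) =660367799 / 431644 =1529.89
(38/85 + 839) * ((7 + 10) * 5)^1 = 71353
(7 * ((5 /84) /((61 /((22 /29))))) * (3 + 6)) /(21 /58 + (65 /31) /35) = 35805 /323971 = 0.11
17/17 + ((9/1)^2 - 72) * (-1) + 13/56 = -435/56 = -7.77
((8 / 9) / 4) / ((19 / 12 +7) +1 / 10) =40 / 1563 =0.03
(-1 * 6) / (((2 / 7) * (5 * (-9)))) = 7 / 15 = 0.47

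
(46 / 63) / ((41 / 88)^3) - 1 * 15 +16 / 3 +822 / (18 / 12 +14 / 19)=134724290383 / 369071955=365.04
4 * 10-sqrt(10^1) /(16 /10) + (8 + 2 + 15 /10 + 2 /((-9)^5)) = 6082043 /118098-5 * sqrt(10) /8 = 49.52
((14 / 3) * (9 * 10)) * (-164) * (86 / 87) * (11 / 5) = -149794.21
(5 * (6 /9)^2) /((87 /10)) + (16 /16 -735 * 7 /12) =-1338913 /3132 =-427.49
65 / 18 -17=-241 / 18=-13.39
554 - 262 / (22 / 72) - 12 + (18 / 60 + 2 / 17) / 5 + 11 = -2845869 / 9350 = -304.37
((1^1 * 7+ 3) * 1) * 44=440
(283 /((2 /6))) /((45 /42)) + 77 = 4347 /5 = 869.40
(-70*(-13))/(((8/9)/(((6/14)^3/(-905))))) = -3159/35476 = -0.09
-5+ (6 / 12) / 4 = -4.88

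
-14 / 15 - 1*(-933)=13981 / 15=932.07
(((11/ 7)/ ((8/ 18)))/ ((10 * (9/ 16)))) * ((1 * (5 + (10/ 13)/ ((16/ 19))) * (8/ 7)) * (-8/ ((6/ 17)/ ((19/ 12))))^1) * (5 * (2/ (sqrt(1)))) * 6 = -5826920/ 637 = -9147.44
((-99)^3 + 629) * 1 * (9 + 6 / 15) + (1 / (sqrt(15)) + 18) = -9114880 + sqrt(15) / 15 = -9114879.74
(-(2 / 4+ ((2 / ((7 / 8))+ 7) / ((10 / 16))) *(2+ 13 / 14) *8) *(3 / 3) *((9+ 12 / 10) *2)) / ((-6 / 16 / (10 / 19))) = 9291792 / 931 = 9980.44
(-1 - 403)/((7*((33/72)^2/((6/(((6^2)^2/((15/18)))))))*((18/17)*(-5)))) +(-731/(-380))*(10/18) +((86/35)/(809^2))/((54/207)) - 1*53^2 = -47907617702425007/17062751627460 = -2807.73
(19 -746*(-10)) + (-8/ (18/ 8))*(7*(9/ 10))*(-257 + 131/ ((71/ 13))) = 4507973/ 355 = 12698.52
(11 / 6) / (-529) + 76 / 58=120293 / 92046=1.31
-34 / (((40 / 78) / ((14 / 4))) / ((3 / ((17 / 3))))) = -2457 / 20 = -122.85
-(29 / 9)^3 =-24389 / 729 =-33.46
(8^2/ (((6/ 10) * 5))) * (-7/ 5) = -448/ 15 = -29.87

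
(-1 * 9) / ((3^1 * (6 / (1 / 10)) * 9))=-1 / 180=-0.01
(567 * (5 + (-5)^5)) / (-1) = 1769040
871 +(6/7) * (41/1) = 6343/7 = 906.14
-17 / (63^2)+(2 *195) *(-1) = -390.00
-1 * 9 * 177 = -1593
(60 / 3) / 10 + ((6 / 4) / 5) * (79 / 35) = 2.68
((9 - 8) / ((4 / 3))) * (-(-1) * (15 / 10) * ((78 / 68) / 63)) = 39 / 1904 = 0.02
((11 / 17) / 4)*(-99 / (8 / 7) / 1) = -7623 / 544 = -14.01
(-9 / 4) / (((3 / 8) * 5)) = -6 / 5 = -1.20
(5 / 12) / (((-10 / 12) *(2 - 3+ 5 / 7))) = 7 / 4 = 1.75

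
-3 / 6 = -0.50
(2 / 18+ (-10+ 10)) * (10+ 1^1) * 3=11 / 3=3.67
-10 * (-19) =190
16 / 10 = 8 / 5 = 1.60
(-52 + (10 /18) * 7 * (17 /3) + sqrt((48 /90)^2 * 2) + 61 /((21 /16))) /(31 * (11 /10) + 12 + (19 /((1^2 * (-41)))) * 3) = 656 * sqrt(2) /54993 + 1279610 /3464559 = 0.39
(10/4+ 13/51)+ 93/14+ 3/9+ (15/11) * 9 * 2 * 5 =132.46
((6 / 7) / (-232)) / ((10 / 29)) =-0.01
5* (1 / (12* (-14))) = -0.03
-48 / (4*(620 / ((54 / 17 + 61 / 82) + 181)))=-773337 / 216070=-3.58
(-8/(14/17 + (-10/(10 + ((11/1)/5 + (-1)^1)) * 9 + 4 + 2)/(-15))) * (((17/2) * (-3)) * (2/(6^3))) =1.97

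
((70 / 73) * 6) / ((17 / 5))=2100 / 1241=1.69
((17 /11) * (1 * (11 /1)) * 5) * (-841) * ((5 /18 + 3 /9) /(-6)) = 786335 /108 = 7280.88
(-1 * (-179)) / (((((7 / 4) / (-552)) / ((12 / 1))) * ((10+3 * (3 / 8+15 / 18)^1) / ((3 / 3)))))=-37942272 / 763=-49727.75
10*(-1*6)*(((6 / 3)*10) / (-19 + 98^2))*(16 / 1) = -1280 / 639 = -2.00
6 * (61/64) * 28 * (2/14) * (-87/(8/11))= -175131/64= -2736.42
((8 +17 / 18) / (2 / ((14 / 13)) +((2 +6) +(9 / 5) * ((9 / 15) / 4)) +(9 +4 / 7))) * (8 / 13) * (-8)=-3606400 / 1613313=-2.24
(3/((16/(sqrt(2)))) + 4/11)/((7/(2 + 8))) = 0.90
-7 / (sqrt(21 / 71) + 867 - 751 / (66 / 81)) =3388*sqrt(1491) / 102741675 + 4384534 / 34247225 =0.13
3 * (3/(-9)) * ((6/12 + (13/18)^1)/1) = -11/9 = -1.22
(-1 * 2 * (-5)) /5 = 2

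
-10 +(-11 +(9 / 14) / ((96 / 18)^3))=-21.00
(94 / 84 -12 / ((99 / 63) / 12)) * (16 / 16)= -41819 / 462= -90.52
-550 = -550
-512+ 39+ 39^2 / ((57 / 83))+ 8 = 33246 / 19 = 1749.79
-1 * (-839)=839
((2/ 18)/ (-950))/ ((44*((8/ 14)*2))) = -7/ 3009600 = -0.00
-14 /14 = -1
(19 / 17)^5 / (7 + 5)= 2476099 / 17038284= 0.15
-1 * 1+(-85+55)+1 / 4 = -123 / 4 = -30.75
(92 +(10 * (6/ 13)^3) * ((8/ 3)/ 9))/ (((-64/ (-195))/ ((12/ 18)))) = 253455/ 1352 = 187.47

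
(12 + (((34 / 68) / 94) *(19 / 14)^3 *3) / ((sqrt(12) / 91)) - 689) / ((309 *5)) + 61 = 89167 *sqrt(3) / 227720640 + 93568 / 1545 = 60.56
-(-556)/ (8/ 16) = 1112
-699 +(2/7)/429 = -2099095/3003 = -699.00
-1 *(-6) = 6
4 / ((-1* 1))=-4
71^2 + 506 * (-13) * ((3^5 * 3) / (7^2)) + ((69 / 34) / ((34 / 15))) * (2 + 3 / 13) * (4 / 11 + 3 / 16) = -12029923542289 / 129601472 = -92822.43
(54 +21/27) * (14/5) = 6902/45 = 153.38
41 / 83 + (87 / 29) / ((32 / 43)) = 12019 / 2656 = 4.53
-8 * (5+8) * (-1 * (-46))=-4784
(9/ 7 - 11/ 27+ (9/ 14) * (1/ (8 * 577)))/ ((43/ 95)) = 20801675/ 10718352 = 1.94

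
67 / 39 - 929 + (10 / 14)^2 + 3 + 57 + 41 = -1578050 / 1911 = -825.77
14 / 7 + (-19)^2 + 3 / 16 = 5811 / 16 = 363.19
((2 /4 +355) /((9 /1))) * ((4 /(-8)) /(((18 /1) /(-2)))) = 79 /36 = 2.19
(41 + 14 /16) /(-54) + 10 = 3985 /432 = 9.22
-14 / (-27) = 14 / 27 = 0.52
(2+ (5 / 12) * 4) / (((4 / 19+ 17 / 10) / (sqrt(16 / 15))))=152 * sqrt(15) / 297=1.98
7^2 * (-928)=-45472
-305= -305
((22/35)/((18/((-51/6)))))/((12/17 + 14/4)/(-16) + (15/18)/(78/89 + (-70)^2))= 1.13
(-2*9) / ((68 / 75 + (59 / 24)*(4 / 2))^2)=-1620000 / 3052009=-0.53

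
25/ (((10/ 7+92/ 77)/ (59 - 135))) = -73150/ 101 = -724.26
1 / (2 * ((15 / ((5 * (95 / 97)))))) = 95 / 582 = 0.16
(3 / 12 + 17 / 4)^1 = 9 / 2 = 4.50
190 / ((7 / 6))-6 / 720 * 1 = 136793 / 840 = 162.85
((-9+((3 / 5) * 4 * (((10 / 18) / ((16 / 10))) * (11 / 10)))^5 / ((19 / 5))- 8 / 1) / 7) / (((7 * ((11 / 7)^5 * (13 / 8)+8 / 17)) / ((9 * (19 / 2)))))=-463957981711 / 253448656128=-1.83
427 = 427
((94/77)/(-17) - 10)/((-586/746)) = 4917632/383537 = 12.82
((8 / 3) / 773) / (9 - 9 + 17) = 8 / 39423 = 0.00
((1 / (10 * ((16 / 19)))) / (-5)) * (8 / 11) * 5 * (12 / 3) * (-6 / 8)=57 / 220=0.26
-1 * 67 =-67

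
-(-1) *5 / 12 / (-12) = -5 / 144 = -0.03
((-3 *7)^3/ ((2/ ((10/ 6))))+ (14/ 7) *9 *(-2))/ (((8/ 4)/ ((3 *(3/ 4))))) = -139563/ 16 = -8722.69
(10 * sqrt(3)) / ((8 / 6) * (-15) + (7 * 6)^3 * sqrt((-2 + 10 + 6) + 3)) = 0.00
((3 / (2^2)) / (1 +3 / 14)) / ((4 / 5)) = 105 / 136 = 0.77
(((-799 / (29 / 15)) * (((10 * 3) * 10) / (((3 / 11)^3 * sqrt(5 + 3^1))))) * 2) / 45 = -53173450 * sqrt(2) / 783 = -96039.10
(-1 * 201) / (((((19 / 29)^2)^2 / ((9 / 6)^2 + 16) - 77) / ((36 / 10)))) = 9.40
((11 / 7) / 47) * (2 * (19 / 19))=22 / 329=0.07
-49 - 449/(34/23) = -11993/34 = -352.74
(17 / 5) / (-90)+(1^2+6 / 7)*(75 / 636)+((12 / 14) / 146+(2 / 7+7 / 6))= 39961753 / 24374700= 1.64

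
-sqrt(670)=-25.88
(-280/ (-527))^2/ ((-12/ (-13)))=254800/ 833187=0.31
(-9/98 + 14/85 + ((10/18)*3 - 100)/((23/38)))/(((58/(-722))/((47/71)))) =1583655954239/1183451430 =1338.17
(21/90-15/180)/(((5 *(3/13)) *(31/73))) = 949/3100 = 0.31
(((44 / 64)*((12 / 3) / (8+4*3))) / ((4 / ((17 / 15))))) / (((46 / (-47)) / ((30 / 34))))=-517 / 14720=-0.04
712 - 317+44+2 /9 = 3953 /9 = 439.22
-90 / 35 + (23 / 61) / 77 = -12055 / 4697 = -2.57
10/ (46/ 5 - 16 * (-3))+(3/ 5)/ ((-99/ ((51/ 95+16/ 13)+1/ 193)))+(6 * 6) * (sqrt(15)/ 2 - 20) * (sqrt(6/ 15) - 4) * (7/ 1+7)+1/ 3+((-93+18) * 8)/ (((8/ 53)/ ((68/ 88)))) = -241563461683/ 78657150+252 * (20 - sqrt(10)) * (40 - sqrt(15))/ 5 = 27587.06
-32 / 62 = -16 / 31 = -0.52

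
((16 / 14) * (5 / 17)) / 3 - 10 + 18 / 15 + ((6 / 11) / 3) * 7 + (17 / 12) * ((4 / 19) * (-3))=-3100157 / 373065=-8.31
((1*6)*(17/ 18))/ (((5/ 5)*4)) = 17/ 12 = 1.42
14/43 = 0.33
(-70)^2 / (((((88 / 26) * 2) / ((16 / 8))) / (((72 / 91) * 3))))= 3436.36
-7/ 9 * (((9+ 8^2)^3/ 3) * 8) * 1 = -21784952/ 27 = -806850.07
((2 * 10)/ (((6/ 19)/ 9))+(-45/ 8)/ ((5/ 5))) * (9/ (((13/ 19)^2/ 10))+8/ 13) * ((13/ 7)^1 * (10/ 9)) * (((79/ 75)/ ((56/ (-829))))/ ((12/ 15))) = -229470967805/ 52416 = -4377880.19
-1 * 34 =-34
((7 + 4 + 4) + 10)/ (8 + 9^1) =25/ 17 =1.47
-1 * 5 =-5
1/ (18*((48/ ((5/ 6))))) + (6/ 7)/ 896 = 61/ 31752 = 0.00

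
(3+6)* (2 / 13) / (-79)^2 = 0.00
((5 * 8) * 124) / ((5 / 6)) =5952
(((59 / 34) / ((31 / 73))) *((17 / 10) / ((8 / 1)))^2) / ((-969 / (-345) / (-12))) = -297183 / 376960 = -0.79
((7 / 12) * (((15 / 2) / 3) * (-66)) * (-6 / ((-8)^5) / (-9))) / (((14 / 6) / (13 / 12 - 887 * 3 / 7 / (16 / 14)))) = -437635 / 1572864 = -0.28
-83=-83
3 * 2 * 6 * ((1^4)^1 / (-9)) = -4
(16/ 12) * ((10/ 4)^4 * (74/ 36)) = 23125/ 216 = 107.06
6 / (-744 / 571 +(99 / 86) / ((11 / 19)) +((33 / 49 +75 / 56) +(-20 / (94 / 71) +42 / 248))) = -84139791792 / 171629443609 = -0.49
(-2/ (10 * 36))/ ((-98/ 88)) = 11/ 2205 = 0.00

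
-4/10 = -2/5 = -0.40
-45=-45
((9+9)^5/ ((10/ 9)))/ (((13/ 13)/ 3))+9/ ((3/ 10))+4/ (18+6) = 153055913/ 30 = 5101863.77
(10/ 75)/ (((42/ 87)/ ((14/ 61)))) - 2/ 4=-799/ 1830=-0.44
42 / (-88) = -21 / 44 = -0.48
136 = 136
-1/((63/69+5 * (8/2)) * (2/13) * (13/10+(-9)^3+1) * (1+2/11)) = 1265/3495427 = 0.00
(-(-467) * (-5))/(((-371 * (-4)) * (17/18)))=-21015/12614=-1.67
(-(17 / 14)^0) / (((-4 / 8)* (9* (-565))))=-2 / 5085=-0.00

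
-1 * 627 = -627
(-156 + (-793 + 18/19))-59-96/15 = -96278/95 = -1013.45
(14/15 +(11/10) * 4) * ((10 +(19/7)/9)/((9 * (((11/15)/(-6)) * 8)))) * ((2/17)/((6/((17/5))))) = -236/567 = -0.42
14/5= 2.80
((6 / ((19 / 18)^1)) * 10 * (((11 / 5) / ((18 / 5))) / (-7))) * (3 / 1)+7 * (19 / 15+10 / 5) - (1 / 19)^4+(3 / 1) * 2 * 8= 766006156 / 13683705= 55.98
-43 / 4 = -10.75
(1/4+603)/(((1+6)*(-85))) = -2413/2380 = -1.01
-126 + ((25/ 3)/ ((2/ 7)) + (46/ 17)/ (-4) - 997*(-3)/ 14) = 82919/ 714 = 116.13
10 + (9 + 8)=27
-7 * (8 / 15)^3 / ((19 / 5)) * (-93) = 111104 / 4275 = 25.99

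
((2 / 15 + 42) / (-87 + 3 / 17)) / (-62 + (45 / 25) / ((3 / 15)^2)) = 158 / 5535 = 0.03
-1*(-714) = 714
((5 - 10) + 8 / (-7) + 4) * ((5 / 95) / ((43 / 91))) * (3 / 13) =-45 / 817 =-0.06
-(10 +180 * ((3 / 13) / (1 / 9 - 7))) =-3.97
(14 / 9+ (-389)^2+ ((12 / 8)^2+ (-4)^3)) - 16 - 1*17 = 151227.81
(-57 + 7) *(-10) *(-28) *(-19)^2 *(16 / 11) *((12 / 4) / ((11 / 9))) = -2183328000 / 121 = -18044033.06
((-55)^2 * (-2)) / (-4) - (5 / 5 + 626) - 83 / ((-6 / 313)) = 15646 / 3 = 5215.33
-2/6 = -1/3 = -0.33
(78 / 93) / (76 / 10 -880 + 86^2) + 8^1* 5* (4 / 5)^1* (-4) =-64714047 / 505579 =-128.00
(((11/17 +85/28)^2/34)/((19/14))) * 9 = 27657081/10454864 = 2.65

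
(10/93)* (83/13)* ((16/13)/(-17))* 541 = -7184480/267189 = -26.89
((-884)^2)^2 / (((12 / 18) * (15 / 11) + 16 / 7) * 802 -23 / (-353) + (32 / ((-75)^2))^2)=238330300.56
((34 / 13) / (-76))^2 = 289 / 244036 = 0.00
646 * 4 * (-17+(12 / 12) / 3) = -129200 / 3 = -43066.67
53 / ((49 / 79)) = 4187 / 49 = 85.45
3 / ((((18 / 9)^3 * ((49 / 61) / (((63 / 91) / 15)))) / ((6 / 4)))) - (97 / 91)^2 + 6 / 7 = -163469 / 662480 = -0.25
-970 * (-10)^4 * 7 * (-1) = 67900000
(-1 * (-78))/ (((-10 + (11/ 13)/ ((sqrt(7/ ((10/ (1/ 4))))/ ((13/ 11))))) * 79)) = -91/ 869 - 13 * sqrt(70)/ 4345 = -0.13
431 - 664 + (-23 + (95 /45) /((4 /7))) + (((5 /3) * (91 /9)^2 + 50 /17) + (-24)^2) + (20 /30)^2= 8220211 /16524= 497.47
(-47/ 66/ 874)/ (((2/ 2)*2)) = -47/ 115368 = -0.00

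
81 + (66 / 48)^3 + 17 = 51507 / 512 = 100.60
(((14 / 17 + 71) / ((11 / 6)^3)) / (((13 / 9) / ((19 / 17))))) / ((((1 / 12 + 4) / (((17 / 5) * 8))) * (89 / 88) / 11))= 3148720128 / 4818905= 653.41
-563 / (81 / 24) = -4504 / 27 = -166.81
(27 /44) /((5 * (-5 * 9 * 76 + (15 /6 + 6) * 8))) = -27 /737440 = -0.00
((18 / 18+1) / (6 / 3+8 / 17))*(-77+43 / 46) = -59483 / 966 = -61.58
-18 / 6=-3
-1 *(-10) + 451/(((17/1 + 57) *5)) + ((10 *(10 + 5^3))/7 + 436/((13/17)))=26068321/33670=774.23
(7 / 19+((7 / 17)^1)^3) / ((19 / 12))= 490896 / 1773593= 0.28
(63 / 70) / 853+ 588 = 588.00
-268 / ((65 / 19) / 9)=-45828 / 65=-705.05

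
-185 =-185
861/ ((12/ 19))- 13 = 5401/ 4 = 1350.25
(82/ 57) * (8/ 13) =656/ 741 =0.89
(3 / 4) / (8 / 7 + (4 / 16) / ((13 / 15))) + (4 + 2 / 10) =12306 / 2605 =4.72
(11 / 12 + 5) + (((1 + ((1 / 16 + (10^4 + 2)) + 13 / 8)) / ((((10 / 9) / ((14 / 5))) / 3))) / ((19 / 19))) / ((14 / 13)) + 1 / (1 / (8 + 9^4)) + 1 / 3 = 2457861 / 32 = 76808.16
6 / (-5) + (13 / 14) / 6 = -439 / 420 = -1.05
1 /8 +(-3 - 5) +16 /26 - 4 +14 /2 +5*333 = 172717 /104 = 1660.74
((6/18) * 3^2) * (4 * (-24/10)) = -144/5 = -28.80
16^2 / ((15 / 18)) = 307.20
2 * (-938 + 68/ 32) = -7487/ 4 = -1871.75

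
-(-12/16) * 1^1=3/4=0.75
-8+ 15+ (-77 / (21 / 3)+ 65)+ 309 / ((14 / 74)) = 11860 / 7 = 1694.29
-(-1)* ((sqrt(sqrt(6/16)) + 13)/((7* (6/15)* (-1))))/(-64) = 5* 6^(1/4)/1792 + 65/896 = 0.08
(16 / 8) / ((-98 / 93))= -1.90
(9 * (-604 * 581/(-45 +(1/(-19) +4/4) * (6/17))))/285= 852244/3435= 248.11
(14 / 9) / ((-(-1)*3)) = 14 / 27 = 0.52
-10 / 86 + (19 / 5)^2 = 14.32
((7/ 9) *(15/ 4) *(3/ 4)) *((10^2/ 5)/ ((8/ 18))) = 1575/ 16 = 98.44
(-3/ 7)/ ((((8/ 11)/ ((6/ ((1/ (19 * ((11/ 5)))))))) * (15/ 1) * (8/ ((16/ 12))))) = -2299/ 1400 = -1.64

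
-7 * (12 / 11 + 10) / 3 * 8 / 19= -6832 / 627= -10.90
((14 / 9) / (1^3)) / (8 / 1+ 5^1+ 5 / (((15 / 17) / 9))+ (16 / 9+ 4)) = 7 / 314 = 0.02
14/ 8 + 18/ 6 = 4.75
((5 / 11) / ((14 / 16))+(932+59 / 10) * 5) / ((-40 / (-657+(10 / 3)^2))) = 4198514819 / 55440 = 75730.79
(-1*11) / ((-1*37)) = 11 / 37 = 0.30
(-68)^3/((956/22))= -1729376/239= -7235.88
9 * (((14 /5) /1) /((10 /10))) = 126 /5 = 25.20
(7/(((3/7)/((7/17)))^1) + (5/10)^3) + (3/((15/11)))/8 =1817/255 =7.13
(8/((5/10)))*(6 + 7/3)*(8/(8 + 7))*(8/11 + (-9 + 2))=-14720/33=-446.06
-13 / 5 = -2.60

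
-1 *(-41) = 41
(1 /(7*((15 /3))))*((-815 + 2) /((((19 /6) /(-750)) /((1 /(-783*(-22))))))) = 13550 /42427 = 0.32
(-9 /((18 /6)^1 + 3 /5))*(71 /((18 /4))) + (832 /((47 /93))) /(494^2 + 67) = -4072162171 /103255569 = -39.44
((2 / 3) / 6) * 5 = 5 / 9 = 0.56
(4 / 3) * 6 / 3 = 8 / 3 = 2.67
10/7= 1.43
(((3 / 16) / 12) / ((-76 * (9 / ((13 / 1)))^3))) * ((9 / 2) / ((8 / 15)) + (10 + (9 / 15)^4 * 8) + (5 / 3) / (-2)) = -1228626113 / 106375680000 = -0.01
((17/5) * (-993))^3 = -4810547525841/125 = -38484380206.73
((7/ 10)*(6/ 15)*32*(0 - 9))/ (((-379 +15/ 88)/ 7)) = 1241856/ 833425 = 1.49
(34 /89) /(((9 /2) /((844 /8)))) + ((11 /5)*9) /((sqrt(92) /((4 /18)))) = 11*sqrt(23) /115 + 7174 /801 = 9.42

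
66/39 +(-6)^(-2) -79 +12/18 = -35855/468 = -76.61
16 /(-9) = -1.78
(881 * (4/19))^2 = 12418576/361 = 34400.49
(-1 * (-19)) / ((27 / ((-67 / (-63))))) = 1273 / 1701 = 0.75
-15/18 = -5/6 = -0.83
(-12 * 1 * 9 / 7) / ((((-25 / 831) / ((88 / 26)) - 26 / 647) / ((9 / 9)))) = 2554946064 / 8126573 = 314.39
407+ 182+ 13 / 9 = 590.44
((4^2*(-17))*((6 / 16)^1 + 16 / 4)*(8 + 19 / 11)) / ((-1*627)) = 127330 / 6897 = 18.46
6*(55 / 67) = 330 / 67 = 4.93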